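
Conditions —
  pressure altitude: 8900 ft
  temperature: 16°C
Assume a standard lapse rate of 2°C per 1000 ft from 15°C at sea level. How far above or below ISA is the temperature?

ISA+18.8°C

ISA temperature at 8900 ft = 15 − 2 × (8900/1000) = -2.8°C.
Deviation = OAT − ISA = 16 − (-2.8) = +18.8°C.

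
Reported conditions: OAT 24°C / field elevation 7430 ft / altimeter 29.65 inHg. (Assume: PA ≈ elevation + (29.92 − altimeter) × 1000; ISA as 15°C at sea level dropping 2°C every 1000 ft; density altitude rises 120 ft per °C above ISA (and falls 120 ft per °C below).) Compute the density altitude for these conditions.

10628 ft

Pressure altitude = 7430 + (29.92 − 29.65) × 1000 = 7430 + (+270) = 7700 ft.
ISA temperature at 7700 ft = 15 − 2 × (7700/1000) = -0.4°C.
ISA deviation = 24 − (-0.4) = +24.4°C.
Density altitude = 7700 + 120 × (24.4) = 10628 ft.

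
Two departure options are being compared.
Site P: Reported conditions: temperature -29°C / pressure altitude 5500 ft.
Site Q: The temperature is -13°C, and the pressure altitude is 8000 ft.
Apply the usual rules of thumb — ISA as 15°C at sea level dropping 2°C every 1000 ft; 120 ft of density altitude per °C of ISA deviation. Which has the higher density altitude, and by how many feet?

Site Q by 5020 ft

Site P: ISA temp = 4°C, deviation -33°C, DA = 5500 + 120 × (-33) = 1540 ft.
Site Q: ISA temp = -1°C, deviation -12°C, DA = 8000 + 120 × (-12) = 6560 ft.
Site Q is higher by 6560 − 1540 = 5020 ft.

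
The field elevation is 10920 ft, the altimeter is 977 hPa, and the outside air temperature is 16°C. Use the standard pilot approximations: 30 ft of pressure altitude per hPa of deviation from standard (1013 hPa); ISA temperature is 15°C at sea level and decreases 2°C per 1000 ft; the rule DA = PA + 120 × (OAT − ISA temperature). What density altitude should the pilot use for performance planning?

15000 ft

Pressure altitude = 10920 + (1013 − 977) × 30 = 10920 + (+1080) = 12000 ft.
ISA temperature at 12000 ft = 15 − 2 × (12000/1000) = -9°C.
ISA deviation = 16 − (-9) = +25°C.
Density altitude = 12000 + 120 × (25) = 15000 ft.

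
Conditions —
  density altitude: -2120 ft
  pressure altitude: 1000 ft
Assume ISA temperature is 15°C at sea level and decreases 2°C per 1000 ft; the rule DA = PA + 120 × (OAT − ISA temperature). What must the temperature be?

Density altitude − pressure altitude = -2120 − 1000 = -3120 ft.
At 120 ft/°C that is an ISA deviation of -3120/120 = -26°C.
ISA temperature at 1000 ft = 15 − 2 × (1000/1000) = 13°C.
OAT = ISA + deviation = 13 + (-26) = -13°C.

-13°C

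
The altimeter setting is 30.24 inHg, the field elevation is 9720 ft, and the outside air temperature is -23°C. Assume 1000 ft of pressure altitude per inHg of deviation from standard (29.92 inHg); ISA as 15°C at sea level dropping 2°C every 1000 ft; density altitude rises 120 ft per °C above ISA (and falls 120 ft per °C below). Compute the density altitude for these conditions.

Pressure altitude = 9720 + (29.92 − 30.24) × 1000 = 9720 + (-320) = 9400 ft.
ISA temperature at 9400 ft = 15 − 2 × (9400/1000) = -3.8°C.
ISA deviation = -23 − (-3.8) = -19.2°C.
Density altitude = 9400 + 120 × (-19.2) = 7096 ft.

7096 ft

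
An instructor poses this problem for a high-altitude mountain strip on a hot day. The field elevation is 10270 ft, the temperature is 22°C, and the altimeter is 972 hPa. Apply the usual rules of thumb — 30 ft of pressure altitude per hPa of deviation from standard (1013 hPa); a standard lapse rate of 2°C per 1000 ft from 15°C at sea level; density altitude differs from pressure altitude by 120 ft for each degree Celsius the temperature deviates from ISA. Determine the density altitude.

Pressure altitude = 10270 + (1013 − 972) × 30 = 10270 + (+1230) = 11500 ft.
ISA temperature at 11500 ft = 15 − 2 × (11500/1000) = -8°C.
ISA deviation = 22 − (-8) = +30°C.
Density altitude = 11500 + 120 × (30) = 15100 ft.

15100 ft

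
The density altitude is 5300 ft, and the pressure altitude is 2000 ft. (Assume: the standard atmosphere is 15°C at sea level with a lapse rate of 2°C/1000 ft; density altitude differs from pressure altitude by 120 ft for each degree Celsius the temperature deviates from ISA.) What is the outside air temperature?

Density altitude − pressure altitude = 5300 − 2000 = +3300 ft.
At 120 ft/°C that is an ISA deviation of 3300/120 = +27.5°C.
ISA temperature at 2000 ft = 15 − 2 × (2000/1000) = 11°C.
OAT = ISA + deviation = 11 + (+27.5) = 38.5°C.

38.5°C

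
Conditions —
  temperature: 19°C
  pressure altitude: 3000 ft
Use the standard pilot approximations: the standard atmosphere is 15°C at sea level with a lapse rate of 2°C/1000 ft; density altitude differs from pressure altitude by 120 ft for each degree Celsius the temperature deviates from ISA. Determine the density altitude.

ISA temperature at 3000 ft = 15 − 2 × (3000/1000) = 9°C.
ISA deviation = 19 − 9 = +10°C.
Density altitude = 3000 + 120 × (10) = 3000 + (+1200) = 4200 ft.

4200 ft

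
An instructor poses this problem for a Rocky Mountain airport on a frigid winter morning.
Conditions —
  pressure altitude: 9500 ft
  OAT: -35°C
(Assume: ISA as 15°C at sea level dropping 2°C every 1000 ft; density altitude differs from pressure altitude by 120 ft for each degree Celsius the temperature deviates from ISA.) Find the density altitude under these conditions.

5780 ft

ISA temperature at 9500 ft = 15 − 2 × (9500/1000) = -4°C.
ISA deviation = -35 − (-4) = -31°C.
Density altitude = 9500 + 120 × (-31) = 9500 + (-3720) = 5780 ft.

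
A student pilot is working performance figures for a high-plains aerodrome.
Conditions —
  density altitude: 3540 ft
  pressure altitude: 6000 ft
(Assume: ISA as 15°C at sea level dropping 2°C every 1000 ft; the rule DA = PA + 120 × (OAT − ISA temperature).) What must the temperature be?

Density altitude − pressure altitude = 3540 − 6000 = -2460 ft.
At 120 ft/°C that is an ISA deviation of -2460/120 = -20.5°C.
ISA temperature at 6000 ft = 15 − 2 × (6000/1000) = 3°C.
OAT = ISA + deviation = 3 + (-20.5) = -17.5°C.

-17.5°C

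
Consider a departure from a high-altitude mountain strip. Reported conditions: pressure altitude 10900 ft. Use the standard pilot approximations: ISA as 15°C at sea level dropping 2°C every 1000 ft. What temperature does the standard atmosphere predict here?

-6.8°C

ISA temperature = 15 − 2 × (10900/1000) = 15 − 21.8 = -6.8°C.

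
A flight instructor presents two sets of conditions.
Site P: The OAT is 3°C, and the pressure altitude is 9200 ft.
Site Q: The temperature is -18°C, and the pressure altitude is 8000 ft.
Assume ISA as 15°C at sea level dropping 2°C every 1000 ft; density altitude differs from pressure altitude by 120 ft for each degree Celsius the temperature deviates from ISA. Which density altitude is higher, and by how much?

Site P: ISA temp = -3.4°C, deviation +6.4°C, DA = 9200 + 120 × 6.4 = 9968 ft.
Site Q: ISA temp = -1°C, deviation -17°C, DA = 8000 + 120 × (-17) = 5960 ft.
Site P is higher by 9968 − 5960 = 4008 ft.

Site P by 4008 ft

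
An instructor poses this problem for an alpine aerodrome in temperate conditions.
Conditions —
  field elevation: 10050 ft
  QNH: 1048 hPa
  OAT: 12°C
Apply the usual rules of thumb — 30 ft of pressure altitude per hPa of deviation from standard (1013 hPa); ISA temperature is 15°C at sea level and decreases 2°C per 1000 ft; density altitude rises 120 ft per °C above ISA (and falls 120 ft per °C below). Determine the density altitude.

10800 ft

Pressure altitude = 10050 + (1013 − 1048) × 30 = 10050 + (-1050) = 9000 ft.
ISA temperature at 9000 ft = 15 − 2 × (9000/1000) = -3°C.
ISA deviation = 12 − (-3) = +15°C.
Density altitude = 9000 + 120 × (15) = 10800 ft.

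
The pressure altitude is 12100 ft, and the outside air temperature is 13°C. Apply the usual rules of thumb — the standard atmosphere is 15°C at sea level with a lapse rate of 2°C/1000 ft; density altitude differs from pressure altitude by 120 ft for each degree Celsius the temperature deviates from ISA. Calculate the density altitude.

ISA temperature at 12100 ft = 15 − 2 × (12100/1000) = -9.2°C.
ISA deviation = 13 − (-9.2) = +22.2°C.
Density altitude = 12100 + 120 × (22.2) = 12100 + (+2664) = 14764 ft.

14764 ft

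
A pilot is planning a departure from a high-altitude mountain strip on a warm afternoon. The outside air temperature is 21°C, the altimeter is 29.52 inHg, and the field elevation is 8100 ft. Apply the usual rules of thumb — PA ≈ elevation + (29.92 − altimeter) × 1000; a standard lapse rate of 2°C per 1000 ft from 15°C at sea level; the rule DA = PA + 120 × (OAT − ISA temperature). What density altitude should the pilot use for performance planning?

Pressure altitude = 8100 + (29.92 − 29.52) × 1000 = 8100 + (+400) = 8500 ft.
ISA temperature at 8500 ft = 15 − 2 × (8500/1000) = -2°C.
ISA deviation = 21 − (-2) = +23°C.
Density altitude = 8500 + 120 × (23) = 11260 ft.

11260 ft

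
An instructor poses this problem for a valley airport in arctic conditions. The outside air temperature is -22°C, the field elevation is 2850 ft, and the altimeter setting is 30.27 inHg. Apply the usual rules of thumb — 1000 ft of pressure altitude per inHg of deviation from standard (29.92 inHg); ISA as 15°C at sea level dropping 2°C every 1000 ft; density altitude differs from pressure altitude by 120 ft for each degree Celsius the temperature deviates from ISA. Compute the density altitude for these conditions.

-1340 ft

Pressure altitude = 2850 + (29.92 − 30.27) × 1000 = 2850 + (-350) = 2500 ft.
ISA temperature at 2500 ft = 15 − 2 × (2500/1000) = 10°C.
ISA deviation = -22 − 10 = -32°C.
Density altitude = 2500 + 120 × (-32) = -1340 ft.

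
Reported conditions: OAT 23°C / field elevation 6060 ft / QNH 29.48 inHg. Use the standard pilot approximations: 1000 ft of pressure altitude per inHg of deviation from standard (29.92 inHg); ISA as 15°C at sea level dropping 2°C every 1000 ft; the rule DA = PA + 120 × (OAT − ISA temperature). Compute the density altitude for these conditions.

Pressure altitude = 6060 + (29.92 − 29.48) × 1000 = 6060 + (+440) = 6500 ft.
ISA temperature at 6500 ft = 15 − 2 × (6500/1000) = 2°C.
ISA deviation = 23 − 2 = +21°C.
Density altitude = 6500 + 120 × (21) = 9020 ft.

9020 ft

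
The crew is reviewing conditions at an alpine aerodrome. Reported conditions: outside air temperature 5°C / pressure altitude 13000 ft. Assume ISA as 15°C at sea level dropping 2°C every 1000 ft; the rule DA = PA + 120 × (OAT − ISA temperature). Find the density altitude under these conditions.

ISA temperature at 13000 ft = 15 − 2 × (13000/1000) = -11°C.
ISA deviation = 5 − (-11) = +16°C.
Density altitude = 13000 + 120 × (16) = 13000 + (+1920) = 14920 ft.

14920 ft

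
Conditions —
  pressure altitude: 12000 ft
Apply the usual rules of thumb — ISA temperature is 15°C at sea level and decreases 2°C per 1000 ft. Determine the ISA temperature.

ISA temperature = 15 − 2 × (12000/1000) = 15 − 24 = -9°C.

-9°C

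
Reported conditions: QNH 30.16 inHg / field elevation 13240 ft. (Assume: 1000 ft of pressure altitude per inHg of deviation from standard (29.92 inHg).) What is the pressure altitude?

13000 ft

Pressure correction = (29.92 − 30.16) × 1000 = -240 ft.
Pressure altitude = 13240 + (-240) = 13000 ft.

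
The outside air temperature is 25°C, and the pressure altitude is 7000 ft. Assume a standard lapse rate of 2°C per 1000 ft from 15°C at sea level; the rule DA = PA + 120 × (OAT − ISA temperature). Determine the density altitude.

9880 ft

ISA temperature at 7000 ft = 15 − 2 × (7000/1000) = 1°C.
ISA deviation = 25 − 1 = +24°C.
Density altitude = 7000 + 120 × (24) = 7000 + (+2880) = 9880 ft.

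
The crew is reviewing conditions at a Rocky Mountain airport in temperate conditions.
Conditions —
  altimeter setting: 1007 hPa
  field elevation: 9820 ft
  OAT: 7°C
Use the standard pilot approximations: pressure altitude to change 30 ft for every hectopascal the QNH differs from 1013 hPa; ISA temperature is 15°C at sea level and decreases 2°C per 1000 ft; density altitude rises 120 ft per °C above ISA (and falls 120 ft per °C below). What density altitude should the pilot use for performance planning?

Pressure altitude = 9820 + (1013 − 1007) × 30 = 9820 + (+180) = 10000 ft.
ISA temperature at 10000 ft = 15 − 2 × (10000/1000) = -5°C.
ISA deviation = 7 − (-5) = +12°C.
Density altitude = 10000 + 120 × (12) = 11440 ft.

11440 ft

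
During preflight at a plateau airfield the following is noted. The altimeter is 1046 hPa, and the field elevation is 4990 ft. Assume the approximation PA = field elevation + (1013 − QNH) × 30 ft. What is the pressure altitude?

4000 ft

Pressure correction = (1013 − 1046) × 30 = -990 ft.
Pressure altitude = 4990 + (-990) = 4000 ft.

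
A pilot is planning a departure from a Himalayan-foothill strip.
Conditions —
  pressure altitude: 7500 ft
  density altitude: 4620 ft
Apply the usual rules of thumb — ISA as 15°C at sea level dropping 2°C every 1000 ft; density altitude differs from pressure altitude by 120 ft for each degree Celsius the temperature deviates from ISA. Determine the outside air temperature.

-24°C

Density altitude − pressure altitude = 4620 − 7500 = -2880 ft.
At 120 ft/°C that is an ISA deviation of -2880/120 = -24°C.
ISA temperature at 7500 ft = 15 − 2 × (7500/1000) = 0°C.
OAT = ISA + deviation = 0 + (-24) = -24°C.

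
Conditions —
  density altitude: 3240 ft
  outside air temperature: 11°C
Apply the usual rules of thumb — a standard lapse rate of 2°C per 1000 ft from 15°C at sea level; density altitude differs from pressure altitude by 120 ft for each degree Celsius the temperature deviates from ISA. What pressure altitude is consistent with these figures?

3000 ft

DA = PA + 120 × (OAT − (15 − 2·PA/1000)) = PA + 120·OAT − 1800 + 0.24·PA = 1.24·PA + 120·OAT − 1800.
So 1.24·PA = 3240 − 120 × 11 + 1800 = 3720.
PA = 3720 / 1.24 = 3000 ft.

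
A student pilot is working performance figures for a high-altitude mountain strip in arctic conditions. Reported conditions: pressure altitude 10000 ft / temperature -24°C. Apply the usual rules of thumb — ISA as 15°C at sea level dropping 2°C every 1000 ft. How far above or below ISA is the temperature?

ISA temperature at 10000 ft = 15 − 2 × (10000/1000) = -5°C.
Deviation = OAT − ISA = -24 − (-5) = -19°C.

ISA-19°C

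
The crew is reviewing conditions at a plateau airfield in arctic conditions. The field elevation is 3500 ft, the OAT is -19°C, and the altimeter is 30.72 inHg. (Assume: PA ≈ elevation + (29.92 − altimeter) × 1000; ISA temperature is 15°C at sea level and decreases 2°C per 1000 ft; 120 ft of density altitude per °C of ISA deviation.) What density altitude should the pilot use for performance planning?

-732 ft

Pressure altitude = 3500 + (29.92 − 30.72) × 1000 = 3500 + (-800) = 2700 ft.
ISA temperature at 2700 ft = 15 − 2 × (2700/1000) = 9.6°C.
ISA deviation = -19 − 9.6 = -28.6°C.
Density altitude = 2700 + 120 × (-28.6) = -732 ft.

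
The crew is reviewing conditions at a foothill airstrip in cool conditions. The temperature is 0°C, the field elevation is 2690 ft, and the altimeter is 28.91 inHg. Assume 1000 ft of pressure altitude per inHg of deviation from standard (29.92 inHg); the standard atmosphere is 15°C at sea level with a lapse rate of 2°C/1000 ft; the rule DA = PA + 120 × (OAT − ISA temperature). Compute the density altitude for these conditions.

Pressure altitude = 2690 + (29.92 − 28.91) × 1000 = 2690 + (+1010) = 3700 ft.
ISA temperature at 3700 ft = 15 − 2 × (3700/1000) = 7.6°C.
ISA deviation = 0 − 7.6 = -7.6°C.
Density altitude = 3700 + 120 × (-7.6) = 2788 ft.

2788 ft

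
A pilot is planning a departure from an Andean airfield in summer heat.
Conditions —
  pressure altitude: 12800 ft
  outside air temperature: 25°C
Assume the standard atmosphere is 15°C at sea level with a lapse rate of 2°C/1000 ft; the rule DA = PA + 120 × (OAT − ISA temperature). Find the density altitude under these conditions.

ISA temperature at 12800 ft = 15 − 2 × (12800/1000) = -10.6°C.
ISA deviation = 25 − (-10.6) = +35.6°C.
Density altitude = 12800 + 120 × (35.6) = 12800 + (+4272) = 17072 ft.

17072 ft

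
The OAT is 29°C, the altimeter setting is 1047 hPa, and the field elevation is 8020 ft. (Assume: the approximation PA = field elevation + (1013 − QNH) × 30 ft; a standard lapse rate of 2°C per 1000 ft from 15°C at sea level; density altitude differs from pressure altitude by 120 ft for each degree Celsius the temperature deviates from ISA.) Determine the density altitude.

Pressure altitude = 8020 + (1013 − 1047) × 30 = 8020 + (-1020) = 7000 ft.
ISA temperature at 7000 ft = 15 − 2 × (7000/1000) = 1°C.
ISA deviation = 29 − 1 = +28°C.
Density altitude = 7000 + 120 × (28) = 10360 ft.

10360 ft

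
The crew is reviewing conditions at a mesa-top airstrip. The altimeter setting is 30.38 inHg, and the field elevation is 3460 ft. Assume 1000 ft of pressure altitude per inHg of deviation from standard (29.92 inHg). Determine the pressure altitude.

Pressure correction = (29.92 − 30.38) × 1000 = -460 ft.
Pressure altitude = 3460 + (-460) = 3000 ft.

3000 ft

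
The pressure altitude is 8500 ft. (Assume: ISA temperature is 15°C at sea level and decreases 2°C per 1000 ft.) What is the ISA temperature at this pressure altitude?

-2°C

ISA temperature = 15 − 2 × (8500/1000) = 15 − 17 = -2°C.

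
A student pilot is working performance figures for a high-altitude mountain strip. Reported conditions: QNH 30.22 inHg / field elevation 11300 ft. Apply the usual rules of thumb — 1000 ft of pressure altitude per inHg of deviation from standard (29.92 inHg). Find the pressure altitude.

Pressure correction = (29.92 − 30.22) × 1000 = -300 ft.
Pressure altitude = 11300 + (-300) = 11000 ft.

11000 ft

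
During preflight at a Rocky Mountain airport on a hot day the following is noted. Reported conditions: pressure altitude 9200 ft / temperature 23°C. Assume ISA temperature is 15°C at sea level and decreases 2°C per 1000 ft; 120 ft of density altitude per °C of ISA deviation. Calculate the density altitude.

ISA temperature at 9200 ft = 15 − 2 × (9200/1000) = -3.4°C.
ISA deviation = 23 − (-3.4) = +26.4°C.
Density altitude = 9200 + 120 × (26.4) = 9200 + (+3168) = 12368 ft.

12368 ft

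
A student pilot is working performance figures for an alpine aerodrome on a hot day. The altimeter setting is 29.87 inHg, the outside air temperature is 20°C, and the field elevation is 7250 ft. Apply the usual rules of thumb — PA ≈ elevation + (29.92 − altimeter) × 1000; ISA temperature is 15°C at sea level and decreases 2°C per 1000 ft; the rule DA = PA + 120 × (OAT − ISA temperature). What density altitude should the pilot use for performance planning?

9652 ft

Pressure altitude = 7250 + (29.92 − 29.87) × 1000 = 7250 + (+50) = 7300 ft.
ISA temperature at 7300 ft = 15 − 2 × (7300/1000) = 0.4°C.
ISA deviation = 20 − 0.4 = +19.6°C.
Density altitude = 7300 + 120 × (19.6) = 9652 ft.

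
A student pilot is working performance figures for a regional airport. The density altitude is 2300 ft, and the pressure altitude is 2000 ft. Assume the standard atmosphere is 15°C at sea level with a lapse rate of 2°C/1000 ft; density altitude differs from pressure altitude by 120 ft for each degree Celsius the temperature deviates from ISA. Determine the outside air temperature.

Density altitude − pressure altitude = 2300 − 2000 = +300 ft.
At 120 ft/°C that is an ISA deviation of 300/120 = +2.5°C.
ISA temperature at 2000 ft = 15 − 2 × (2000/1000) = 11°C.
OAT = ISA + deviation = 11 + (+2.5) = 13.5°C.

13.5°C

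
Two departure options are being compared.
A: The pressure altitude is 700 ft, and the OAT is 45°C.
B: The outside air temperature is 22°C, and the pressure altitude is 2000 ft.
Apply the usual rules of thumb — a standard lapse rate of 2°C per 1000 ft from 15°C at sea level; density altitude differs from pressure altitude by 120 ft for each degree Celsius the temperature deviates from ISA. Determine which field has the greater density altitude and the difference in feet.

A by 1148 ft

A: ISA temp = 13.6°C, deviation +31.4°C, DA = 700 + 120 × 31.4 = 4468 ft.
B: ISA temp = 11°C, deviation +11°C, DA = 2000 + 120 × 11 = 3320 ft.
A is higher by 4468 − 3320 = 1148 ft.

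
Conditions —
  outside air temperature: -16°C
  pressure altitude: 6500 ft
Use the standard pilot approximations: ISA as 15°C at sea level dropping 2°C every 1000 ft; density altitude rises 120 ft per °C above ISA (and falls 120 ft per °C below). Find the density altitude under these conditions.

ISA temperature at 6500 ft = 15 − 2 × (6500/1000) = 2°C.
ISA deviation = -16 − 2 = -18°C.
Density altitude = 6500 + 120 × (-18) = 6500 + (-2160) = 4340 ft.

4340 ft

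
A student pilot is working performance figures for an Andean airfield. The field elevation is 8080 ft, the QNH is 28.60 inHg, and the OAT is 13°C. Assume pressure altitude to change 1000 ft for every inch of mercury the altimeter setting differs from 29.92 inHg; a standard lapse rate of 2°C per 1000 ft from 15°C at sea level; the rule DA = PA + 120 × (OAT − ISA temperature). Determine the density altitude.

11416 ft

Pressure altitude = 8080 + (29.92 − 28.60) × 1000 = 8080 + (+1320) = 9400 ft.
ISA temperature at 9400 ft = 15 − 2 × (9400/1000) = -3.8°C.
ISA deviation = 13 − (-3.8) = +16.8°C.
Density altitude = 9400 + 120 × (16.8) = 11416 ft.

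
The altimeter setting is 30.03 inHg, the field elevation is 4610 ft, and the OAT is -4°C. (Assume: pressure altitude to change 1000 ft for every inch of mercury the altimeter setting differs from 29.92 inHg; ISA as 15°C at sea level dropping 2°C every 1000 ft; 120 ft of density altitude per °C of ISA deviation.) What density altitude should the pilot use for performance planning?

Pressure altitude = 4610 + (29.92 − 30.03) × 1000 = 4610 + (-110) = 4500 ft.
ISA temperature at 4500 ft = 15 − 2 × (4500/1000) = 6°C.
ISA deviation = -4 − 6 = -10°C.
Density altitude = 4500 + 120 × (-10) = 3300 ft.

3300 ft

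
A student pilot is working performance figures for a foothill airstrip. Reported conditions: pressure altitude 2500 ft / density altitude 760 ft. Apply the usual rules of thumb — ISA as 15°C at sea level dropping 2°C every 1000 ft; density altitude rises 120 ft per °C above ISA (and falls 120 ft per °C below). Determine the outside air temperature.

Density altitude − pressure altitude = 760 − 2500 = -1740 ft.
At 120 ft/°C that is an ISA deviation of -1740/120 = -14.5°C.
ISA temperature at 2500 ft = 15 − 2 × (2500/1000) = 10°C.
OAT = ISA + deviation = 10 + (-14.5) = -4.5°C.

-4.5°C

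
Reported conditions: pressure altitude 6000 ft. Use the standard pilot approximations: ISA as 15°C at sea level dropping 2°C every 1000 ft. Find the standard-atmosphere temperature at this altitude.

3°C

ISA temperature = 15 − 2 × (6000/1000) = 15 − 12 = 3°C.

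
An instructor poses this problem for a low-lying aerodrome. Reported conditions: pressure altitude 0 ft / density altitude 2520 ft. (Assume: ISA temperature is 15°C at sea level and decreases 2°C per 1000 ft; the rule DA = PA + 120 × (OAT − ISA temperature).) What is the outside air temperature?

Density altitude − pressure altitude = 2520 − 0 = +2520 ft.
At 120 ft/°C that is an ISA deviation of 2520/120 = +21°C.
ISA temperature at 0 ft = 15 − 2 × (0/1000) = 15°C.
OAT = ISA + deviation = 15 + (+21) = 36°C.

36°C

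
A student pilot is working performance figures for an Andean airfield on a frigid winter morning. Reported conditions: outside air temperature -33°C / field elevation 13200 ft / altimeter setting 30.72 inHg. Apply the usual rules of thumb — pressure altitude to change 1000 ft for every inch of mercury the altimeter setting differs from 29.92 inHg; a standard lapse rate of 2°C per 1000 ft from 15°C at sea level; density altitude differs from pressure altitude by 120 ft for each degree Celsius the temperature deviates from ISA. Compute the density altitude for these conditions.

Pressure altitude = 13200 + (29.92 − 30.72) × 1000 = 13200 + (-800) = 12400 ft.
ISA temperature at 12400 ft = 15 − 2 × (12400/1000) = -9.8°C.
ISA deviation = -33 − (-9.8) = -23.2°C.
Density altitude = 12400 + 120 × (-23.2) = 9616 ft.

9616 ft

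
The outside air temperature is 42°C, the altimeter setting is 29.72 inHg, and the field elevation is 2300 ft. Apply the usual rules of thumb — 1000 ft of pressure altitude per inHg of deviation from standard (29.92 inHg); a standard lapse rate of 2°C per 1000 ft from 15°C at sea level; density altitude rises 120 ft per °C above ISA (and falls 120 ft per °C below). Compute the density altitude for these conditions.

Pressure altitude = 2300 + (29.92 − 29.72) × 1000 = 2300 + (+200) = 2500 ft.
ISA temperature at 2500 ft = 15 − 2 × (2500/1000) = 10°C.
ISA deviation = 42 − 10 = +32°C.
Density altitude = 2500 + 120 × (32) = 6340 ft.

6340 ft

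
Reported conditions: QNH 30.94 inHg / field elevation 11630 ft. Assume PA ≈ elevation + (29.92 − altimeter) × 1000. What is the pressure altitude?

10610 ft

Pressure correction = (29.92 − 30.94) × 1000 = -1020 ft.
Pressure altitude = 11630 + (-1020) = 10610 ft.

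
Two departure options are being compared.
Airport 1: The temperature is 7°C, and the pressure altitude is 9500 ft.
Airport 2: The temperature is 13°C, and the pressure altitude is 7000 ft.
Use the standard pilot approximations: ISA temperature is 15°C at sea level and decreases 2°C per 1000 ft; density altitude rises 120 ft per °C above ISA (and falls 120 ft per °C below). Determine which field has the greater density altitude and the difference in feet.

Airport 1: ISA temp = -4°C, deviation +11°C, DA = 9500 + 120 × 11 = 10820 ft.
Airport 2: ISA temp = 1°C, deviation +12°C, DA = 7000 + 120 × 12 = 8440 ft.
Airport 1 is higher by 10820 − 8440 = 2380 ft.

Airport 1 by 2380 ft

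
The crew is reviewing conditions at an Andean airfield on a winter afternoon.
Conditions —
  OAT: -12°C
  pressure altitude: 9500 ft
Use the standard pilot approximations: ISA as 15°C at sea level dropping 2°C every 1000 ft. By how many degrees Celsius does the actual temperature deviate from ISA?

ISA-8°C

ISA temperature at 9500 ft = 15 − 2 × (9500/1000) = -4°C.
Deviation = OAT − ISA = -12 − (-4) = -8°C.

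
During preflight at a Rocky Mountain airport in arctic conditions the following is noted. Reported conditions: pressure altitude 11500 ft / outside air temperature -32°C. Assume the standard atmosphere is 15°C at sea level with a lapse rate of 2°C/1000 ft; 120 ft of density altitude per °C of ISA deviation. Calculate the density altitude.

8620 ft

ISA temperature at 11500 ft = 15 − 2 × (11500/1000) = -8°C.
ISA deviation = -32 − (-8) = -24°C.
Density altitude = 11500 + 120 × (-24) = 11500 + (-2880) = 8620 ft.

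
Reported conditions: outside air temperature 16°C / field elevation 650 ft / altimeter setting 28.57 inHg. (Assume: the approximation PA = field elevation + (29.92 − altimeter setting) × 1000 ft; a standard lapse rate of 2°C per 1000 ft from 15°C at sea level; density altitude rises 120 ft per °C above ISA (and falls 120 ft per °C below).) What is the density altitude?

2600 ft

Pressure altitude = 650 + (29.92 − 28.57) × 1000 = 650 + (+1350) = 2000 ft.
ISA temperature at 2000 ft = 15 − 2 × (2000/1000) = 11°C.
ISA deviation = 16 − 11 = +5°C.
Density altitude = 2000 + 120 × (5) = 2600 ft.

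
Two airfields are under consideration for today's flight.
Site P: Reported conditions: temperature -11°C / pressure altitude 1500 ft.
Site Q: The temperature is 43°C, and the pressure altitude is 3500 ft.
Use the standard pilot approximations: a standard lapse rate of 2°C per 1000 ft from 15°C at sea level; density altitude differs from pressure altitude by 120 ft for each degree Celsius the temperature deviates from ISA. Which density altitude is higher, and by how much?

Site Q by 8960 ft

Site P: ISA temp = 12°C, deviation -23°C, DA = 1500 + 120 × (-23) = -1260 ft.
Site Q: ISA temp = 8°C, deviation +35°C, DA = 3500 + 120 × 35 = 7700 ft.
Site Q is higher by 7700 − (-1260) = 8960 ft.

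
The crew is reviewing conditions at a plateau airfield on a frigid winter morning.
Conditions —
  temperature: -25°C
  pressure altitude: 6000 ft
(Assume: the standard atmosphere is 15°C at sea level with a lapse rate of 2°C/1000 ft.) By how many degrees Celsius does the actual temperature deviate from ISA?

ISA-28°C

ISA temperature at 6000 ft = 15 − 2 × (6000/1000) = 3°C.
Deviation = OAT − ISA = -25 − 3 = -28°C.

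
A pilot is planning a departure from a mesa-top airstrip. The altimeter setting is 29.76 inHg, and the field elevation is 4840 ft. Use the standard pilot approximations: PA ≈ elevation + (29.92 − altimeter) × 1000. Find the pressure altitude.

5000 ft

Pressure correction = (29.92 − 29.76) × 1000 = +160 ft.
Pressure altitude = 4840 + (+160) = 5000 ft.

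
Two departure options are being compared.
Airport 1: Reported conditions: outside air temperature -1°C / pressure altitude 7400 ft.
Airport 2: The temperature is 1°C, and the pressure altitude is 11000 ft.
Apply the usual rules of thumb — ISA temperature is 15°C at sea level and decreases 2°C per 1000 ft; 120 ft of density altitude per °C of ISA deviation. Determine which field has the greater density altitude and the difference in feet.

Airport 2 by 4704 ft

Airport 1: ISA temp = 0.2°C, deviation -1.2°C, DA = 7400 + 120 × (-1.2) = 7256 ft.
Airport 2: ISA temp = -7°C, deviation +8°C, DA = 11000 + 120 × 8 = 11960 ft.
Airport 2 is higher by 11960 − 7256 = 4704 ft.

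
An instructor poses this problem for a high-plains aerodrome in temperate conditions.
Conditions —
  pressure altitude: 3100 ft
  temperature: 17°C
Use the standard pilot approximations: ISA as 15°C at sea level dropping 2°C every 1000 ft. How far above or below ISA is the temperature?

ISA+8.2°C

ISA temperature at 3100 ft = 15 − 2 × (3100/1000) = 8.8°C.
Deviation = OAT − ISA = 17 − 8.8 = +8.2°C.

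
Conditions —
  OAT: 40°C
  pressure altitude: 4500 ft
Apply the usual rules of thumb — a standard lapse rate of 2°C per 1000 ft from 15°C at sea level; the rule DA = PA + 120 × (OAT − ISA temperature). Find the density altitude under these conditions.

ISA temperature at 4500 ft = 15 − 2 × (4500/1000) = 6°C.
ISA deviation = 40 − 6 = +34°C.
Density altitude = 4500 + 120 × (34) = 4500 + (+4080) = 8580 ft.

8580 ft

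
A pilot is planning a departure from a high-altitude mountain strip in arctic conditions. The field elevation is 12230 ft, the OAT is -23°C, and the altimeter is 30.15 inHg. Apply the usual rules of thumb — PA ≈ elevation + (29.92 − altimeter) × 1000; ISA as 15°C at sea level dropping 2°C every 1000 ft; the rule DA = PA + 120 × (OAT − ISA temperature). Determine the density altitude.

10320 ft

Pressure altitude = 12230 + (29.92 − 30.15) × 1000 = 12230 + (-230) = 12000 ft.
ISA temperature at 12000 ft = 15 − 2 × (12000/1000) = -9°C.
ISA deviation = -23 − (-9) = -14°C.
Density altitude = 12000 + 120 × (-14) = 10320 ft.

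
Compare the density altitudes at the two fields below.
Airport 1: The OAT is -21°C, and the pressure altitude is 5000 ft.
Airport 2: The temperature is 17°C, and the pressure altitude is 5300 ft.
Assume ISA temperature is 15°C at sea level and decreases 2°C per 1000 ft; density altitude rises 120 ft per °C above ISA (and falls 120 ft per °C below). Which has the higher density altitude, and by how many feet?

Airport 2 by 4932 ft

Airport 1: ISA temp = 5°C, deviation -26°C, DA = 5000 + 120 × (-26) = 1880 ft.
Airport 2: ISA temp = 4.4°C, deviation +12.6°C, DA = 5300 + 120 × 12.6 = 6812 ft.
Airport 2 is higher by 6812 − 1880 = 4932 ft.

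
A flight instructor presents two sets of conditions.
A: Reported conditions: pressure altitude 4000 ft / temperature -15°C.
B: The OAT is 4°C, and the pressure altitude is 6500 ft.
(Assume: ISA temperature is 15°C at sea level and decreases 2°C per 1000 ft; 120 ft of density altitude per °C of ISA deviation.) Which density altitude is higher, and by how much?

B by 5380 ft

A: ISA temp = 7°C, deviation -22°C, DA = 4000 + 120 × (-22) = 1360 ft.
B: ISA temp = 2°C, deviation +2°C, DA = 6500 + 120 × 2 = 6740 ft.
B is higher by 6740 − 1360 = 5380 ft.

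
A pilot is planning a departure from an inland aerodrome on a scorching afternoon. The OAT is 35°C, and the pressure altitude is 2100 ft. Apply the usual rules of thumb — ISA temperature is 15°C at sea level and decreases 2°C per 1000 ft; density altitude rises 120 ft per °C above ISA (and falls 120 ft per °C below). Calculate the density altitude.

5004 ft

ISA temperature at 2100 ft = 15 − 2 × (2100/1000) = 10.8°C.
ISA deviation = 35 − 10.8 = +24.2°C.
Density altitude = 2100 + 120 × (24.2) = 2100 + (+2904) = 5004 ft.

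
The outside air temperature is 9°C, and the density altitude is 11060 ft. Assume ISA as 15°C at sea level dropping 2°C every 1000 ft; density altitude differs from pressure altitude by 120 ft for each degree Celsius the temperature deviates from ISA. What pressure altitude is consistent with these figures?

9500 ft

DA = PA + 120 × (OAT − (15 − 2·PA/1000)) = PA + 120·OAT − 1800 + 0.24·PA = 1.24·PA + 120·OAT − 1800.
So 1.24·PA = 11060 − 120 × 9 + 1800 = 11780.
PA = 11780 / 1.24 = 9500 ft.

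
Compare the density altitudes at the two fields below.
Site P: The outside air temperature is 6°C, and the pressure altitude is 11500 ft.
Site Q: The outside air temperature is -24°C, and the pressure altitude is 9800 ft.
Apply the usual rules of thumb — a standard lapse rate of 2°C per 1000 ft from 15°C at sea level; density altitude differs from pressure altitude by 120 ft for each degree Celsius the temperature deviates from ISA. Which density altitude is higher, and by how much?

Site P by 5708 ft

Site P: ISA temp = -8°C, deviation +14°C, DA = 11500 + 120 × 14 = 13180 ft.
Site Q: ISA temp = -4.6°C, deviation -19.4°C, DA = 9800 + 120 × (-19.4) = 7472 ft.
Site P is higher by 13180 − 7472 = 5708 ft.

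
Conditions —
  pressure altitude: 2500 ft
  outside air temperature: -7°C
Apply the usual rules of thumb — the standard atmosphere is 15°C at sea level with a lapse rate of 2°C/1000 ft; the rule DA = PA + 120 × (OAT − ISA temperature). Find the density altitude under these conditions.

ISA temperature at 2500 ft = 15 − 2 × (2500/1000) = 10°C.
ISA deviation = -7 − 10 = -17°C.
Density altitude = 2500 + 120 × (-17) = 2500 + (-2040) = 460 ft.

460 ft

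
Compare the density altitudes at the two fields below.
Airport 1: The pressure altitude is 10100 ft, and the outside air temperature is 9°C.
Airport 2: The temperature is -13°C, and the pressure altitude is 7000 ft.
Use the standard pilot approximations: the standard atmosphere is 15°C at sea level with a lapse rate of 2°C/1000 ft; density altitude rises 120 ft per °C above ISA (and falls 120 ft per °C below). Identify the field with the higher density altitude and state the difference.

Airport 1: ISA temp = -5.2°C, deviation +14.2°C, DA = 10100 + 120 × 14.2 = 11804 ft.
Airport 2: ISA temp = 1°C, deviation -14°C, DA = 7000 + 120 × (-14) = 5320 ft.
Airport 1 is higher by 11804 − 5320 = 6484 ft.

Airport 1 by 6484 ft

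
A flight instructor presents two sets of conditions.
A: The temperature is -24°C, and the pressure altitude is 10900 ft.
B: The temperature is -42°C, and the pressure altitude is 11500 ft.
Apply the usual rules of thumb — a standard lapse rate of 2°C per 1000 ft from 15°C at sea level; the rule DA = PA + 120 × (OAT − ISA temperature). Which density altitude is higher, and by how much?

A: ISA temp = -6.8°C, deviation -17.2°C, DA = 10900 + 120 × (-17.2) = 8836 ft.
B: ISA temp = -8°C, deviation -34°C, DA = 11500 + 120 × (-34) = 7420 ft.
A is higher by 8836 − 7420 = 1416 ft.

A by 1416 ft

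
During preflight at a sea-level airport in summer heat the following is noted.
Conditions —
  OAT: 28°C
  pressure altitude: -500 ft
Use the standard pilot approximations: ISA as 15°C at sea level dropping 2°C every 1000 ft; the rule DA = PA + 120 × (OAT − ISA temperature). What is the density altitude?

940 ft

ISA temperature at -500 ft = 15 − 2 × (-500/1000) = 16°C.
ISA deviation = 28 − 16 = +12°C.
Density altitude = -500 + 120 × (12) = -500 + (+1440) = 940 ft.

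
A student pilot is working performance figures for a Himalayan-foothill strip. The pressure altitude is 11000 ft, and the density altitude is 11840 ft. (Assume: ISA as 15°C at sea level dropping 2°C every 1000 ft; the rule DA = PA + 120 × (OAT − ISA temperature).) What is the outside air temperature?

0°C

Density altitude − pressure altitude = 11840 − 11000 = +840 ft.
At 120 ft/°C that is an ISA deviation of 840/120 = +7°C.
ISA temperature at 11000 ft = 15 − 2 × (11000/1000) = -7°C.
OAT = ISA + deviation = -7 + (+7) = 0°C.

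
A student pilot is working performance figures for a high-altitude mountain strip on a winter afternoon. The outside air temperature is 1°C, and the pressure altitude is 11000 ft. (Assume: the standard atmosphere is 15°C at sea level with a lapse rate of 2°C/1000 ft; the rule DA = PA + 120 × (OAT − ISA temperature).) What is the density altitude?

ISA temperature at 11000 ft = 15 − 2 × (11000/1000) = -7°C.
ISA deviation = 1 − (-7) = +8°C.
Density altitude = 11000 + 120 × (8) = 11000 + (+960) = 11960 ft.

11960 ft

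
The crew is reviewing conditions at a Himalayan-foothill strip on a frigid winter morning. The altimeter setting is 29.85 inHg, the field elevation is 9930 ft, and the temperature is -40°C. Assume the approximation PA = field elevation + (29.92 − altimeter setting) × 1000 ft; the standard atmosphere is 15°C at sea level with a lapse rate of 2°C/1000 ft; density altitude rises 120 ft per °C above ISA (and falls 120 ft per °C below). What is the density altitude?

5800 ft

Pressure altitude = 9930 + (29.92 − 29.85) × 1000 = 9930 + (+70) = 10000 ft.
ISA temperature at 10000 ft = 15 − 2 × (10000/1000) = -5°C.
ISA deviation = -40 − (-5) = -35°C.
Density altitude = 10000 + 120 × (-35) = 5800 ft.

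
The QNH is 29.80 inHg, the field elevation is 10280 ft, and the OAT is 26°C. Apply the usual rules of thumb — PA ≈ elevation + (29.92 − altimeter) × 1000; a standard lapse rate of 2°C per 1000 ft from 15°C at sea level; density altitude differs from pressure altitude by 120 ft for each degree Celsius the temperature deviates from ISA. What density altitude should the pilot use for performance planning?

Pressure altitude = 10280 + (29.92 − 29.80) × 1000 = 10280 + (+120) = 10400 ft.
ISA temperature at 10400 ft = 15 − 2 × (10400/1000) = -5.8°C.
ISA deviation = 26 − (-5.8) = +31.8°C.
Density altitude = 10400 + 120 × (31.8) = 14216 ft.

14216 ft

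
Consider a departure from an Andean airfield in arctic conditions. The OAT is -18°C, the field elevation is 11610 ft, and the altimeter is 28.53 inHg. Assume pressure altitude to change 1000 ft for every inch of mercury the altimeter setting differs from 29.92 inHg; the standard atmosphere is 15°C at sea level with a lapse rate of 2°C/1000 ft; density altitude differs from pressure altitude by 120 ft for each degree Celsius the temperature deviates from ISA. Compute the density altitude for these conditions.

Pressure altitude = 11610 + (29.92 − 28.53) × 1000 = 11610 + (+1390) = 13000 ft.
ISA temperature at 13000 ft = 15 − 2 × (13000/1000) = -11°C.
ISA deviation = -18 − (-11) = -7°C.
Density altitude = 13000 + 120 × (-7) = 12160 ft.

12160 ft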